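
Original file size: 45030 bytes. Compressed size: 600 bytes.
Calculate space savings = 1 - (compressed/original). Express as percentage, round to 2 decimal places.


ratio = compressed/original = 600/45030 = 0.013324
savings = 1 - ratio = 1 - 0.013324 = 0.986676
as a percentage: 0.986676 * 100 = 98.67%

Space savings = 1 - 600/45030 = 98.67%


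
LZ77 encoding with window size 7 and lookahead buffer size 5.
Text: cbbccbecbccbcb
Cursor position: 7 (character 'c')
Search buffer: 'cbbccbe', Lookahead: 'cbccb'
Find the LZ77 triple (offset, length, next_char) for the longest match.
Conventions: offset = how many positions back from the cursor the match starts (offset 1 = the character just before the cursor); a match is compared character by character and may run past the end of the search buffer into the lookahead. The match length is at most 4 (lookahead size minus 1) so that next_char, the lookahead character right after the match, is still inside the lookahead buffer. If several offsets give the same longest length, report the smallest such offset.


Try each offset into the search buffer:
  offset=1 (pos 6, char 'e'): match length 0
  offset=2 (pos 5, char 'b'): match length 0
  offset=3 (pos 4, char 'c'): match length 2
  offset=4 (pos 3, char 'c'): match length 1
  offset=5 (pos 2, char 'b'): match length 0
  offset=6 (pos 1, char 'b'): match length 0
  offset=7 (pos 0, char 'c'): match length 2
Longest match has length 2, found at offsets 3, 7; take the smallest, offset 3.
next_char = character at position 7 + 2 = 9 -> 'c'

Best match: offset=3, length=2 (matching 'cb' starting at position 4)
LZ77 triple: (3, 2, 'c')


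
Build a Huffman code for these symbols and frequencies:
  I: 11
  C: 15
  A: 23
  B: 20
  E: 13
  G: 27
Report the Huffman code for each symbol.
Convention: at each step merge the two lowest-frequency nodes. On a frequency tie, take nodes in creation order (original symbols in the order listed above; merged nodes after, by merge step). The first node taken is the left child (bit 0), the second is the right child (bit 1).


Huffman tree construction:
Step 1: Merge I(11) + E(13) = 24
Step 2: Merge C(15) + B(20) = 35
Step 3: Merge A(23) + (I+E)(24) = 47
Step 4: Merge G(27) + (C+B)(35) = 62
Step 5: Merge (A+(I+E))(47) + (G+(C+B))(62) = 109
Read each symbol's code off the tree from the root (left child = 0, right child = 1).

Codes:
  I: 010 (length 3)
  C: 110 (length 3)
  A: 00 (length 2)
  B: 111 (length 3)
  E: 011 (length 3)
  G: 10 (length 2)
Average code length: 277/109 = 2.5413 bits/symbol


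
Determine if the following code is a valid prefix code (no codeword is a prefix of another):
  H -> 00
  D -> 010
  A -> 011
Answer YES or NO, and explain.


Checking each pair (does one codeword prefix another?):
  H='00' vs D='010': no prefix
  H='00' vs A='011': no prefix
  D='010' vs H='00': no prefix
  D='010' vs A='011': no prefix
  A='011' vs H='00': no prefix
  A='011' vs D='010': no prefix
No violation found over all pairs.

YES -- this is a valid prefix code. No codeword is a prefix of any other codeword.


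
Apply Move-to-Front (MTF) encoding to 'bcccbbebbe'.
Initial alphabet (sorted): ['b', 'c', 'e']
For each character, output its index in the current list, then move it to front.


MTF encoding:
'b': index 0 in ['b', 'c', 'e'] -> ['b', 'c', 'e']
'c': index 1 in ['b', 'c', 'e'] -> ['c', 'b', 'e']
'c': index 0 in ['c', 'b', 'e'] -> ['c', 'b', 'e']
'c': index 0 in ['c', 'b', 'e'] -> ['c', 'b', 'e']
'b': index 1 in ['c', 'b', 'e'] -> ['b', 'c', 'e']
'b': index 0 in ['b', 'c', 'e'] -> ['b', 'c', 'e']
'e': index 2 in ['b', 'c', 'e'] -> ['e', 'b', 'c']
'b': index 1 in ['e', 'b', 'c'] -> ['b', 'e', 'c']
'b': index 0 in ['b', 'e', 'c'] -> ['b', 'e', 'c']
'e': index 1 in ['b', 'e', 'c'] -> ['e', 'b', 'c']


Output: [0, 1, 0, 0, 1, 0, 2, 1, 0, 1]


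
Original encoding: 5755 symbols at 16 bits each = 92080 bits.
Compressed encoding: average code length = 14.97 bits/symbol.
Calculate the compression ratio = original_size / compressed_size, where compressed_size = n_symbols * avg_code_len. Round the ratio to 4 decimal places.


original_size = n_symbols * orig_bits = 5755 * 16 = 92080 bits
compressed_size = n_symbols * avg_code_len = 5755 * 14.97 = 86152.35 bits
ratio = original_size / compressed_size = 92080 / 86152.35 = 1.0688

Compression ratio = 1.0688


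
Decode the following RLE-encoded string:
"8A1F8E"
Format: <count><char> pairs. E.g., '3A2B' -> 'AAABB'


Expanding each <count><char> pair:
  8A -> 'AAAAAAAA'
  1F -> 'F'
  8E -> 'EEEEEEEE'

Decoded = AAAAAAAAFEEEEEEEE


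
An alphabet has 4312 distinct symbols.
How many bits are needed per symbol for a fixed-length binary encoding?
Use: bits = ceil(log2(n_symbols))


log2(4312) = 12.0741
Bracket: 2^12 = 4096 < 4312 <= 2^13 = 8192
So ceil(log2(4312)) = 13

bits = ceil(log2(4312)) = ceil(12.0741) = 13 bits


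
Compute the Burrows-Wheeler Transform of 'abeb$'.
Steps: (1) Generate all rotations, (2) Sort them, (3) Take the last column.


Rotations (sorted):
  0: $abeb -> last char: b
  1: abeb$ -> last char: $
  2: b$abe -> last char: e
  3: beb$a -> last char: a
  4: eb$ab -> last char: b


BWT = b$eab


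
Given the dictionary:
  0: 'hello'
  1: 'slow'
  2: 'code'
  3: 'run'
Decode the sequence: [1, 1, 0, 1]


Look up each index in the dictionary:
  1 -> 'slow'
  1 -> 'slow'
  0 -> 'hello'
  1 -> 'slow'

Decoded: "slow slow hello slow"


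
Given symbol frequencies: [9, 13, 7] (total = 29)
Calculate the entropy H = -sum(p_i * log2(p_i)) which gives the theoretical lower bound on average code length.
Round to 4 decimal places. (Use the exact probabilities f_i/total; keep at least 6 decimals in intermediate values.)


Per-symbol terms -p_i * log2(p_i) with p_i = f_i/29:
  p = 9/29 = 0.310345: log2(p) = -1.688056, -p*log2(p) = 0.523879
  p = 13/29 = 0.448276: log2(p) = -1.157541, -p*log2(p) = 0.518898
  p = 7/29 = 0.241379: log2(p) = -2.050626, -p*log2(p) = 0.494979
H = 0.523879 + 0.518898 + 0.494979 = 1.537756

H = 1.5378 bits/symbol


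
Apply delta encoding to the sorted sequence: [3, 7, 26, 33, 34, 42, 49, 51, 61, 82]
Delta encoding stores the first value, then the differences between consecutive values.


First value: 3
Deltas:
  7 - 3 = 4
  26 - 7 = 19
  33 - 26 = 7
  34 - 33 = 1
  42 - 34 = 8
  49 - 42 = 7
  51 - 49 = 2
  61 - 51 = 10
  82 - 61 = 21


Delta encoded: [3, 4, 19, 7, 1, 8, 7, 2, 10, 21]


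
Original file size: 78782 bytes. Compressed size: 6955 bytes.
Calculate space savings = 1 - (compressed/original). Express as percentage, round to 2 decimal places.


ratio = compressed/original = 6955/78782 = 0.088282
savings = 1 - ratio = 1 - 0.088282 = 0.911718
as a percentage: 0.911718 * 100 = 91.17%

Space savings = 1 - 6955/78782 = 91.17%


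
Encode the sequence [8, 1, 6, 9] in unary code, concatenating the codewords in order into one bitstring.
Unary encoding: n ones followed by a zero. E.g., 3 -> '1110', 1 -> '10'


Encode each number as n ones followed by a terminating 0:
  8 -> 111111110 (9 bits)
  1 -> 10 (2 bits)
  6 -> 1111110 (7 bits)
  9 -> 1111111110 (10 bits)
Total length = 9 + 2 + 7 + 10 = 28 bits.

Unary([8, 1, 6, 9]) = 1111111101011111101111111110 (28 bits)


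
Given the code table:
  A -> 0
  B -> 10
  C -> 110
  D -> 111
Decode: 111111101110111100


Decoding:
111 -> D
111 -> D
10 -> B
111 -> D
0 -> A
111 -> D
10 -> B
0 -> A


Result: DDBDADBA


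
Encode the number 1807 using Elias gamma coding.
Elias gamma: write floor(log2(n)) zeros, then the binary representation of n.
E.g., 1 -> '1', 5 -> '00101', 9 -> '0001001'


num_bits = floor(log2(1807)) + 1 = 11
leading_zeros = num_bits - 1 = 10
binary(1807) = 11100001111

Elias gamma(1807) = '0000000000' + '11100001111' = 000000000011100001111 (21 bits)


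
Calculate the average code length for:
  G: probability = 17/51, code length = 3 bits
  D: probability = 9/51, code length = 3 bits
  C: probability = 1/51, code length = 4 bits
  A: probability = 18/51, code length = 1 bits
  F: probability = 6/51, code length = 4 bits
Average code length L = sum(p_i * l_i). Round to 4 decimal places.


Weighted contributions p_i * l_i:
  G: (17/51) * 3 = 51/51
  D: (9/51) * 3 = 27/51
  C: (1/51) * 4 = 4/51
  A: (18/51) * 1 = 18/51
  F: (6/51) * 4 = 24/51
Sum = (51 + 27 + 4 + 18 + 24)/51 = 124/51

L = 124/51 = 2.4314 bits/symbol


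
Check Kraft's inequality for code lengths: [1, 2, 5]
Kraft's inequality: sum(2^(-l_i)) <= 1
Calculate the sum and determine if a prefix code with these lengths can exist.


Sum = 2^(-1) + 2^(-2) + 2^(-5)
    = 0.5 + 0.25 + 0.03125
    = 25/32 = 0.78125
Since 0.78125 <= 1, Kraft's inequality IS satisfied.
A prefix code with these lengths CAN exist.

Kraft sum = 0.78125. Satisfied.


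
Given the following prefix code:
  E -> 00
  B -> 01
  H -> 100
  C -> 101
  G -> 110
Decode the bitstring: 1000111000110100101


Decoding step by step:
Bits 100 -> H
Bits 01 -> B
Bits 110 -> G
Bits 00 -> E
Bits 110 -> G
Bits 100 -> H
Bits 101 -> C


Decoded message: HBGEGHC


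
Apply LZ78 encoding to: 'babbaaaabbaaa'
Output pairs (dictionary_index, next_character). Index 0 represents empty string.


LZ78 encoding steps:
Dictionary: {0: ''}
Step 1: w='' (idx 0), next='b' -> output (0, 'b'), add 'b' as idx 1
Step 2: w='' (idx 0), next='a' -> output (0, 'a'), add 'a' as idx 2
Step 3: w='b' (idx 1), next='b' -> output (1, 'b'), add 'bb' as idx 3
Step 4: w='a' (idx 2), next='a' -> output (2, 'a'), add 'aa' as idx 4
Step 5: w='aa' (idx 4), next='b' -> output (4, 'b'), add 'aab' as idx 5
Step 6: w='b' (idx 1), next='a' -> output (1, 'a'), add 'ba' as idx 6
Step 7: w='aa' (idx 4), end of input -> output (4, '')


Encoded: [(0, 'b'), (0, 'a'), (1, 'b'), (2, 'a'), (4, 'b'), (1, 'a'), (4, '')]


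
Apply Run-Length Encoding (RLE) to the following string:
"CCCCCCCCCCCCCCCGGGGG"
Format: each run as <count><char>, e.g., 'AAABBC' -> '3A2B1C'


Scanning runs left to right:
  i=0: run of 'C' x 15 -> '15C'
  i=15: run of 'G' x 5 -> '5G'

RLE = 15C5G


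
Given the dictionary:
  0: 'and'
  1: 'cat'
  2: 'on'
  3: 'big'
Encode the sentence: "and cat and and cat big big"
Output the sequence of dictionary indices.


Look up each word in the dictionary:
  'and' -> 0
  'cat' -> 1
  'and' -> 0
  'and' -> 0
  'cat' -> 1
  'big' -> 3
  'big' -> 3

Encoded: [0, 1, 0, 0, 1, 3, 3]


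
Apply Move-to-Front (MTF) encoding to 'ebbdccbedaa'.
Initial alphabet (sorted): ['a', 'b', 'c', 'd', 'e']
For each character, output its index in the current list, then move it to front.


MTF encoding:
'e': index 4 in ['a', 'b', 'c', 'd', 'e'] -> ['e', 'a', 'b', 'c', 'd']
'b': index 2 in ['e', 'a', 'b', 'c', 'd'] -> ['b', 'e', 'a', 'c', 'd']
'b': index 0 in ['b', 'e', 'a', 'c', 'd'] -> ['b', 'e', 'a', 'c', 'd']
'd': index 4 in ['b', 'e', 'a', 'c', 'd'] -> ['d', 'b', 'e', 'a', 'c']
'c': index 4 in ['d', 'b', 'e', 'a', 'c'] -> ['c', 'd', 'b', 'e', 'a']
'c': index 0 in ['c', 'd', 'b', 'e', 'a'] -> ['c', 'd', 'b', 'e', 'a']
'b': index 2 in ['c', 'd', 'b', 'e', 'a'] -> ['b', 'c', 'd', 'e', 'a']
'e': index 3 in ['b', 'c', 'd', 'e', 'a'] -> ['e', 'b', 'c', 'd', 'a']
'd': index 3 in ['e', 'b', 'c', 'd', 'a'] -> ['d', 'e', 'b', 'c', 'a']
'a': index 4 in ['d', 'e', 'b', 'c', 'a'] -> ['a', 'd', 'e', 'b', 'c']
'a': index 0 in ['a', 'd', 'e', 'b', 'c'] -> ['a', 'd', 'e', 'b', 'c']


Output: [4, 2, 0, 4, 4, 0, 2, 3, 3, 4, 0]


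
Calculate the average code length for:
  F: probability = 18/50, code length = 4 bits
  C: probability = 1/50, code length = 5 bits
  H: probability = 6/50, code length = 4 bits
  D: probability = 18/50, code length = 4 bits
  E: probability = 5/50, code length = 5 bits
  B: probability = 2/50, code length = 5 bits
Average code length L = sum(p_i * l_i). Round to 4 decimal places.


Weighted contributions p_i * l_i:
  F: (18/50) * 4 = 72/50
  C: (1/50) * 5 = 5/50
  H: (6/50) * 4 = 24/50
  D: (18/50) * 4 = 72/50
  E: (5/50) * 5 = 25/50
  B: (2/50) * 5 = 10/50
Sum = (72 + 5 + 24 + 72 + 25 + 10)/50 = 208/50

L = 208/50 = 4.1600 bits/symbol


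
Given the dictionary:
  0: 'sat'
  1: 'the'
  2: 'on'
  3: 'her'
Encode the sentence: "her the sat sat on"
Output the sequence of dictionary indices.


Look up each word in the dictionary:
  'her' -> 3
  'the' -> 1
  'sat' -> 0
  'sat' -> 0
  'on' -> 2

Encoded: [3, 1, 0, 0, 2]


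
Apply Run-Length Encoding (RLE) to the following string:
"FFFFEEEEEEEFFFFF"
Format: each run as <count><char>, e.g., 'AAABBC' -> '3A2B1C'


Scanning runs left to right:
  i=0: run of 'F' x 4 -> '4F'
  i=4: run of 'E' x 7 -> '7E'
  i=11: run of 'F' x 5 -> '5F'

RLE = 4F7E5F


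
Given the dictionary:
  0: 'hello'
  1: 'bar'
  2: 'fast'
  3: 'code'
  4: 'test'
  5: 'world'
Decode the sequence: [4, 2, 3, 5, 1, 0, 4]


Look up each index in the dictionary:
  4 -> 'test'
  2 -> 'fast'
  3 -> 'code'
  5 -> 'world'
  1 -> 'bar'
  0 -> 'hello'
  4 -> 'test'

Decoded: "test fast code world bar hello test"


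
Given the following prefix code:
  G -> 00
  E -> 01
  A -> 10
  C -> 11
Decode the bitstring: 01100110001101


Decoding step by step:
Bits 01 -> E
Bits 10 -> A
Bits 01 -> E
Bits 10 -> A
Bits 00 -> G
Bits 11 -> C
Bits 01 -> E


Decoded message: EAEAGCE


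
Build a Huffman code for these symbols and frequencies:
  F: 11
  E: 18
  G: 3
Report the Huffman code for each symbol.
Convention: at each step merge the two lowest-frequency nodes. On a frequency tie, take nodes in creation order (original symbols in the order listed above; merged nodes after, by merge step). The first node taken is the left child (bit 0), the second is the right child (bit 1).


Huffman tree construction:
Step 1: Merge G(3) + F(11) = 14
Step 2: Merge (G+F)(14) + E(18) = 32
Read each symbol's code off the tree from the root (left child = 0, right child = 1).

Codes:
  F: 01 (length 2)
  E: 1 (length 1)
  G: 00 (length 2)
Average code length: 46/32 = 1.4375 bits/symbol


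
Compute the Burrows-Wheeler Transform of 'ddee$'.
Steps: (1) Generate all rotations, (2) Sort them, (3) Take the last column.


Rotations (sorted):
  0: $ddee -> last char: e
  1: ddee$ -> last char: $
  2: dee$d -> last char: d
  3: e$dde -> last char: e
  4: ee$dd -> last char: d


BWT = e$ded


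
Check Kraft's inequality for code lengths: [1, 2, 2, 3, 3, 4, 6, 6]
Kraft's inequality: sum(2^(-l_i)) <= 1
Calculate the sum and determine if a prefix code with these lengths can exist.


Sum = 2^(-1) + 2^(-2) + 2^(-2) + 2^(-3) + 2^(-3) + 2^(-4) + 2^(-6) + 2^(-6)
    = 0.5 + 0.25 + 0.25 + 0.125 + 0.125 + 0.0625 + 0.015625 + 0.015625
    = 86/64 = 1.34375
Since 1.34375 > 1, Kraft's inequality is NOT satisfied.
A prefix code with these lengths CANNOT exist.

Kraft sum = 1.34375. Not satisfied.


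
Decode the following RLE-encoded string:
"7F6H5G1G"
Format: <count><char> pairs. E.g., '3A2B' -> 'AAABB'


Expanding each <count><char> pair:
  7F -> 'FFFFFFF'
  6H -> 'HHHHHH'
  5G -> 'GGGGG'
  1G -> 'G'

Decoded = FFFFFFFHHHHHHGGGGGG


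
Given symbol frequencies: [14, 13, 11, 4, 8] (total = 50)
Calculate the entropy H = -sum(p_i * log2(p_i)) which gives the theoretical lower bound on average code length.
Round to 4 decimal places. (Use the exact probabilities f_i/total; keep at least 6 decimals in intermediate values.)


Per-symbol terms -p_i * log2(p_i) with p_i = f_i/50:
  p = 14/50 = 0.280000: log2(p) = -1.836501, -p*log2(p) = 0.514220
  p = 13/50 = 0.260000: log2(p) = -1.943416, -p*log2(p) = 0.505288
  p = 11/50 = 0.220000: log2(p) = -2.184425, -p*log2(p) = 0.480573
  p = 4/50 = 0.080000: log2(p) = -3.643856, -p*log2(p) = 0.291508
  p = 8/50 = 0.160000: log2(p) = -2.643856, -p*log2(p) = 0.423017
H = 0.514220 + 0.505288 + 0.480573 + 0.291508 + 0.423017 = 2.214606

H = 2.2146 bits/symbol


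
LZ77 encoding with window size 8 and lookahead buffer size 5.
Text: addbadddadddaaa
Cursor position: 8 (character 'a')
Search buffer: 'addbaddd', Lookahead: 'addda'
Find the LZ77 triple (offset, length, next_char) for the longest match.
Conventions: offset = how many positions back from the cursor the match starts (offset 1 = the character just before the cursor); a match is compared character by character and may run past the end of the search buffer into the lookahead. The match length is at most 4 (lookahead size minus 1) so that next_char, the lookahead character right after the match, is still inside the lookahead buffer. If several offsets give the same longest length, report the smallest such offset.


Try each offset into the search buffer:
  offset=1 (pos 7, char 'd'): match length 0
  offset=2 (pos 6, char 'd'): match length 0
  offset=3 (pos 5, char 'd'): match length 0
  offset=4 (pos 4, char 'a'): match length 4
  offset=5 (pos 3, char 'b'): match length 0
  offset=6 (pos 2, char 'd'): match length 0
  offset=7 (pos 1, char 'd'): match length 0
  offset=8 (pos 0, char 'a'): match length 3
Longest match has length 4 at offset 4.
next_char = character at position 8 + 4 = 12 -> 'a'

Best match: offset=4, length=4 (matching 'addd' starting at position 4)
LZ77 triple: (4, 4, 'a')


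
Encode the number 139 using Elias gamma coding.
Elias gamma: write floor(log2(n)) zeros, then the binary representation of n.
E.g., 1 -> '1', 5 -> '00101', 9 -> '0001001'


num_bits = floor(log2(139)) + 1 = 8
leading_zeros = num_bits - 1 = 7
binary(139) = 10001011

Elias gamma(139) = '0000000' + '10001011' = 000000010001011 (15 bits)


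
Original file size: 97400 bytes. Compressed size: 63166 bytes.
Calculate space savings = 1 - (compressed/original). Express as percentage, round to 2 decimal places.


ratio = compressed/original = 63166/97400 = 0.648522
savings = 1 - ratio = 1 - 0.648522 = 0.351478
as a percentage: 0.351478 * 100 = 35.15%

Space savings = 1 - 63166/97400 = 35.15%


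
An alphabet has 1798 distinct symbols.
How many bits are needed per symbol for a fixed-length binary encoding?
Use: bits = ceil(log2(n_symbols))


log2(1798) = 10.8122
Bracket: 2^10 = 1024 < 1798 <= 2^11 = 2048
So ceil(log2(1798)) = 11

bits = ceil(log2(1798)) = ceil(10.8122) = 11 bits


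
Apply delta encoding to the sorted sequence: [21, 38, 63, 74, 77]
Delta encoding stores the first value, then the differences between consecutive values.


First value: 21
Deltas:
  38 - 21 = 17
  63 - 38 = 25
  74 - 63 = 11
  77 - 74 = 3


Delta encoded: [21, 17, 25, 11, 3]


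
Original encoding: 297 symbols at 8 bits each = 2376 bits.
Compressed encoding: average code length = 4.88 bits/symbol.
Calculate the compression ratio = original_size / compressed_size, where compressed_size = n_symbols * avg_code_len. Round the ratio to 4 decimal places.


original_size = n_symbols * orig_bits = 297 * 8 = 2376 bits
compressed_size = n_symbols * avg_code_len = 297 * 4.88 = 1449.36 bits
ratio = original_size / compressed_size = 2376 / 1449.36 = 1.6393

Compression ratio = 1.6393


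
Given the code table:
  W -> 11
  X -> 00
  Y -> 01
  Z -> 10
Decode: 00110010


Decoding:
00 -> X
11 -> W
00 -> X
10 -> Z


Result: XWXZ


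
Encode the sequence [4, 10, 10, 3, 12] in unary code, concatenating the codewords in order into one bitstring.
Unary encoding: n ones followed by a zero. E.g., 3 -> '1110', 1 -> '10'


Encode each number as n ones followed by a terminating 0:
  4 -> 11110 (5 bits)
  10 -> 11111111110 (11 bits)
  10 -> 11111111110 (11 bits)
  3 -> 1110 (4 bits)
  12 -> 1111111111110 (13 bits)
Total length = 5 + 11 + 11 + 4 + 13 = 44 bits.

Unary([4, 10, 10, 3, 12]) = 11110111111111101111111111011101111111111110 (44 bits)


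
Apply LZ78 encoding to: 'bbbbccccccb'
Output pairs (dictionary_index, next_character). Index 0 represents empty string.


LZ78 encoding steps:
Dictionary: {0: ''}
Step 1: w='' (idx 0), next='b' -> output (0, 'b'), add 'b' as idx 1
Step 2: w='b' (idx 1), next='b' -> output (1, 'b'), add 'bb' as idx 2
Step 3: w='b' (idx 1), next='c' -> output (1, 'c'), add 'bc' as idx 3
Step 4: w='' (idx 0), next='c' -> output (0, 'c'), add 'c' as idx 4
Step 5: w='c' (idx 4), next='c' -> output (4, 'c'), add 'cc' as idx 5
Step 6: w='cc' (idx 5), next='b' -> output (5, 'b'), add 'ccb' as idx 6


Encoded: [(0, 'b'), (1, 'b'), (1, 'c'), (0, 'c'), (4, 'c'), (5, 'b')]


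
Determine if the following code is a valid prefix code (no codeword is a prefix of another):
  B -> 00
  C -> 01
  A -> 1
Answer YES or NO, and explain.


Checking each pair (does one codeword prefix another?):
  B='00' vs C='01': no prefix
  B='00' vs A='1': no prefix
  C='01' vs B='00': no prefix
  C='01' vs A='1': no prefix
  A='1' vs B='00': no prefix
  A='1' vs C='01': no prefix
No violation found over all pairs.

YES -- this is a valid prefix code. No codeword is a prefix of any other codeword.


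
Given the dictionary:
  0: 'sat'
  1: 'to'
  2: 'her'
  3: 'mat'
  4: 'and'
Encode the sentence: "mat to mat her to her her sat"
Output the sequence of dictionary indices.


Look up each word in the dictionary:
  'mat' -> 3
  'to' -> 1
  'mat' -> 3
  'her' -> 2
  'to' -> 1
  'her' -> 2
  'her' -> 2
  'sat' -> 0

Encoded: [3, 1, 3, 2, 1, 2, 2, 0]


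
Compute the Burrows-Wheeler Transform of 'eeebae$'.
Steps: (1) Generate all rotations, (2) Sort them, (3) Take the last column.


Rotations (sorted):
  0: $eeebae -> last char: e
  1: ae$eeeb -> last char: b
  2: bae$eee -> last char: e
  3: e$eeeba -> last char: a
  4: ebae$ee -> last char: e
  5: eebae$e -> last char: e
  6: eeebae$ -> last char: $


BWT = ebeaee$


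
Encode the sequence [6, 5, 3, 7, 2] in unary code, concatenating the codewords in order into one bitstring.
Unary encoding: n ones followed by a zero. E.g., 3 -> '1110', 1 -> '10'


Encode each number as n ones followed by a terminating 0:
  6 -> 1111110 (7 bits)
  5 -> 111110 (6 bits)
  3 -> 1110 (4 bits)
  7 -> 11111110 (8 bits)
  2 -> 110 (3 bits)
Total length = 7 + 6 + 4 + 8 + 3 = 28 bits.

Unary([6, 5, 3, 7, 2]) = 1111110111110111011111110110 (28 bits)


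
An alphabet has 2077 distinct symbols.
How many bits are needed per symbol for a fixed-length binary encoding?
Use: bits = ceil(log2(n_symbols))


log2(2077) = 11.0203
Bracket: 2^11 = 2048 < 2077 <= 2^12 = 4096
So ceil(log2(2077)) = 12

bits = ceil(log2(2077)) = ceil(11.0203) = 12 bits


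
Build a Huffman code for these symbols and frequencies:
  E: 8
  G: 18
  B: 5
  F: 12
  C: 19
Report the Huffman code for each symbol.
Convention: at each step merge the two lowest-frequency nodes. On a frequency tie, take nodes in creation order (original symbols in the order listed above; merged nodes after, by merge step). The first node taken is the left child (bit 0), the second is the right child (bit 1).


Huffman tree construction:
Step 1: Merge B(5) + E(8) = 13
Step 2: Merge F(12) + (B+E)(13) = 25
Step 3: Merge G(18) + C(19) = 37
Step 4: Merge (F+(B+E))(25) + (G+C)(37) = 62
Read each symbol's code off the tree from the root (left child = 0, right child = 1).

Codes:
  E: 011 (length 3)
  G: 10 (length 2)
  B: 010 (length 3)
  F: 00 (length 2)
  C: 11 (length 2)
Average code length: 137/62 = 2.2097 bits/symbol


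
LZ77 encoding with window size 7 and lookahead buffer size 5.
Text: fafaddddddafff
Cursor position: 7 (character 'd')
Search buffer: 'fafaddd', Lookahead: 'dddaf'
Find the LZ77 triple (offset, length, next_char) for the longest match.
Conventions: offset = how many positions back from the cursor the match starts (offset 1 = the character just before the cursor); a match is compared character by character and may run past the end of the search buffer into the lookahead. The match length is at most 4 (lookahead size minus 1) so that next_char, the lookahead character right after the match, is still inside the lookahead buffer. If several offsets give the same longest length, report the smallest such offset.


Try each offset into the search buffer:
  offset=1 (pos 6, char 'd'): match length 3
  offset=2 (pos 5, char 'd'): match length 3
  offset=3 (pos 4, char 'd'): match length 3
  offset=4 (pos 3, char 'a'): match length 0
  offset=5 (pos 2, char 'f'): match length 0
  offset=6 (pos 1, char 'a'): match length 0
  offset=7 (pos 0, char 'f'): match length 0
Longest match has length 3, found at offsets 1, 2, 3; take the smallest, offset 1.
next_char = character at position 7 + 3 = 10 -> 'a'

Best match: offset=1, length=3 (matching 'ddd' starting at position 6)
LZ77 triple: (1, 3, 'a')


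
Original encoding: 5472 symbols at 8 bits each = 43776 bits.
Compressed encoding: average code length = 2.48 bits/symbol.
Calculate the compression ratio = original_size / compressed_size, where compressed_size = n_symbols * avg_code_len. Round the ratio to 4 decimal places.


original_size = n_symbols * orig_bits = 5472 * 8 = 43776 bits
compressed_size = n_symbols * avg_code_len = 5472 * 2.48 = 13570.56 bits
ratio = original_size / compressed_size = 43776 / 13570.56 = 3.2258

Compression ratio = 3.2258


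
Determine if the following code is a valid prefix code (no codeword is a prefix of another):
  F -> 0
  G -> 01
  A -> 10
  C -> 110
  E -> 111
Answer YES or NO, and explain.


Checking each pair (does one codeword prefix another?):
  F='0' vs G='01': prefix -- VIOLATION

NO -- this is NOT a valid prefix code. F (0) is a prefix of G (01).


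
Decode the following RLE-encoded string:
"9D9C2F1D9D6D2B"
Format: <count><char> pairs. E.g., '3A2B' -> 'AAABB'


Expanding each <count><char> pair:
  9D -> 'DDDDDDDDD'
  9C -> 'CCCCCCCCC'
  2F -> 'FF'
  1D -> 'D'
  9D -> 'DDDDDDDDD'
  6D -> 'DDDDDD'
  2B -> 'BB'

Decoded = DDDDDDDDDCCCCCCCCCFFDDDDDDDDDDDDDDDDBB


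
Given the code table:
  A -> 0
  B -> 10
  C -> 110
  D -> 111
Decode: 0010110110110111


Decoding:
0 -> A
0 -> A
10 -> B
110 -> C
110 -> C
110 -> C
111 -> D


Result: AABCCCD


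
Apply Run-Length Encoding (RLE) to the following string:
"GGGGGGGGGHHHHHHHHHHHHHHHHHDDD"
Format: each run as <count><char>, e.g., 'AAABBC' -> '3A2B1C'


Scanning runs left to right:
  i=0: run of 'G' x 9 -> '9G'
  i=9: run of 'H' x 17 -> '17H'
  i=26: run of 'D' x 3 -> '3D'

RLE = 9G17H3D


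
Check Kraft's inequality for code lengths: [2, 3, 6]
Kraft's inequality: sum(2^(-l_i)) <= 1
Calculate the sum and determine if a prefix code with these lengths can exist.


Sum = 2^(-2) + 2^(-3) + 2^(-6)
    = 0.25 + 0.125 + 0.015625
    = 25/64 = 0.390625
Since 0.390625 <= 1, Kraft's inequality IS satisfied.
A prefix code with these lengths CAN exist.

Kraft sum = 0.390625. Satisfied.


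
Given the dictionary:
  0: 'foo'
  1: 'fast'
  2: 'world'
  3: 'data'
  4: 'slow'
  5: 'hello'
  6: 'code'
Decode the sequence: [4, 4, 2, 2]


Look up each index in the dictionary:
  4 -> 'slow'
  4 -> 'slow'
  2 -> 'world'
  2 -> 'world'

Decoded: "slow slow world world"


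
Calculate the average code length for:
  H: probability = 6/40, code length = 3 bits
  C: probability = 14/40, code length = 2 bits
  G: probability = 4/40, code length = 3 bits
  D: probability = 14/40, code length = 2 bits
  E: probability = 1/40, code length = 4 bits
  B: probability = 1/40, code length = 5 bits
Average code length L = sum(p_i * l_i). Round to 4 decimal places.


Weighted contributions p_i * l_i:
  H: (6/40) * 3 = 18/40
  C: (14/40) * 2 = 28/40
  G: (4/40) * 3 = 12/40
  D: (14/40) * 2 = 28/40
  E: (1/40) * 4 = 4/40
  B: (1/40) * 5 = 5/40
Sum = (18 + 28 + 12 + 28 + 4 + 5)/40 = 95/40

L = 95/40 = 2.3750 bits/symbol


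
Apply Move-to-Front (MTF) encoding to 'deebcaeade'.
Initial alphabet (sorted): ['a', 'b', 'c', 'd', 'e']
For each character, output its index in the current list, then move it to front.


MTF encoding:
'd': index 3 in ['a', 'b', 'c', 'd', 'e'] -> ['d', 'a', 'b', 'c', 'e']
'e': index 4 in ['d', 'a', 'b', 'c', 'e'] -> ['e', 'd', 'a', 'b', 'c']
'e': index 0 in ['e', 'd', 'a', 'b', 'c'] -> ['e', 'd', 'a', 'b', 'c']
'b': index 3 in ['e', 'd', 'a', 'b', 'c'] -> ['b', 'e', 'd', 'a', 'c']
'c': index 4 in ['b', 'e', 'd', 'a', 'c'] -> ['c', 'b', 'e', 'd', 'a']
'a': index 4 in ['c', 'b', 'e', 'd', 'a'] -> ['a', 'c', 'b', 'e', 'd']
'e': index 3 in ['a', 'c', 'b', 'e', 'd'] -> ['e', 'a', 'c', 'b', 'd']
'a': index 1 in ['e', 'a', 'c', 'b', 'd'] -> ['a', 'e', 'c', 'b', 'd']
'd': index 4 in ['a', 'e', 'c', 'b', 'd'] -> ['d', 'a', 'e', 'c', 'b']
'e': index 2 in ['d', 'a', 'e', 'c', 'b'] -> ['e', 'd', 'a', 'c', 'b']


Output: [3, 4, 0, 3, 4, 4, 3, 1, 4, 2]


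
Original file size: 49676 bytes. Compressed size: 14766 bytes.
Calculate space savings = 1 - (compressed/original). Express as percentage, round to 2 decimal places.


ratio = compressed/original = 14766/49676 = 0.297246
savings = 1 - ratio = 1 - 0.297246 = 0.702754
as a percentage: 0.702754 * 100 = 70.28%

Space savings = 1 - 14766/49676 = 70.28%


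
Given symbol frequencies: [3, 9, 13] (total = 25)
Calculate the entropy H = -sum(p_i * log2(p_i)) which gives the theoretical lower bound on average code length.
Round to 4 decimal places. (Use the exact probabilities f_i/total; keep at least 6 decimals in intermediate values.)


Per-symbol terms -p_i * log2(p_i) with p_i = f_i/25:
  p = 3/25 = 0.120000: log2(p) = -3.058894, -p*log2(p) = 0.367067
  p = 9/25 = 0.360000: log2(p) = -1.473931, -p*log2(p) = 0.530615
  p = 13/25 = 0.520000: log2(p) = -0.943416, -p*log2(p) = 0.490577
H = 0.367067 + 0.530615 + 0.490577 = 1.388259

H = 1.3883 bits/symbol


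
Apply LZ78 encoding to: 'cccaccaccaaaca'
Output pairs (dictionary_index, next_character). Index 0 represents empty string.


LZ78 encoding steps:
Dictionary: {0: ''}
Step 1: w='' (idx 0), next='c' -> output (0, 'c'), add 'c' as idx 1
Step 2: w='c' (idx 1), next='c' -> output (1, 'c'), add 'cc' as idx 2
Step 3: w='' (idx 0), next='a' -> output (0, 'a'), add 'a' as idx 3
Step 4: w='cc' (idx 2), next='a' -> output (2, 'a'), add 'cca' as idx 4
Step 5: w='cca' (idx 4), next='a' -> output (4, 'a'), add 'ccaa' as idx 5
Step 6: w='a' (idx 3), next='c' -> output (3, 'c'), add 'ac' as idx 6
Step 7: w='a' (idx 3), end of input -> output (3, '')


Encoded: [(0, 'c'), (1, 'c'), (0, 'a'), (2, 'a'), (4, 'a'), (3, 'c'), (3, '')]


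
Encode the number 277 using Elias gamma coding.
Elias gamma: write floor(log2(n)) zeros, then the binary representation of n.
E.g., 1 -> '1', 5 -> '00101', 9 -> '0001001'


num_bits = floor(log2(277)) + 1 = 9
leading_zeros = num_bits - 1 = 8
binary(277) = 100010101

Elias gamma(277) = '00000000' + '100010101' = 00000000100010101 (17 bits)


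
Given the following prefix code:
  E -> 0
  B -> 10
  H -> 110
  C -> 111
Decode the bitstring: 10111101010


Decoding step by step:
Bits 10 -> B
Bits 111 -> C
Bits 10 -> B
Bits 10 -> B
Bits 10 -> B


Decoded message: BCBBB


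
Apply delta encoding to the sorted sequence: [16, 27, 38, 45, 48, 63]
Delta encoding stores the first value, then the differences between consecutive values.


First value: 16
Deltas:
  27 - 16 = 11
  38 - 27 = 11
  45 - 38 = 7
  48 - 45 = 3
  63 - 48 = 15


Delta encoded: [16, 11, 11, 7, 3, 15]


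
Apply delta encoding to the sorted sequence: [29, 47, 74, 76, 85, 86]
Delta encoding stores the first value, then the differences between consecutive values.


First value: 29
Deltas:
  47 - 29 = 18
  74 - 47 = 27
  76 - 74 = 2
  85 - 76 = 9
  86 - 85 = 1


Delta encoded: [29, 18, 27, 2, 9, 1]


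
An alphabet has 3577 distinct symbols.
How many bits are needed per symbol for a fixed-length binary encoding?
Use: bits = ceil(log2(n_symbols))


log2(3577) = 11.8045
Bracket: 2^11 = 2048 < 3577 <= 2^12 = 4096
So ceil(log2(3577)) = 12

bits = ceil(log2(3577)) = ceil(11.8045) = 12 bits


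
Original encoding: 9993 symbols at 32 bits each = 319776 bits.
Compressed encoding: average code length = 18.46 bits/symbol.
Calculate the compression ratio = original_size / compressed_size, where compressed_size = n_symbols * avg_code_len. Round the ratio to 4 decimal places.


original_size = n_symbols * orig_bits = 9993 * 32 = 319776 bits
compressed_size = n_symbols * avg_code_len = 9993 * 18.46 = 184470.78 bits
ratio = original_size / compressed_size = 319776 / 184470.78 = 1.7335

Compression ratio = 1.7335


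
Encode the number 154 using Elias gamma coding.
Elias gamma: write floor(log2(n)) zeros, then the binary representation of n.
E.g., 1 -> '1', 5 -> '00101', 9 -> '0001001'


num_bits = floor(log2(154)) + 1 = 8
leading_zeros = num_bits - 1 = 7
binary(154) = 10011010

Elias gamma(154) = '0000000' + '10011010' = 000000010011010 (15 bits)


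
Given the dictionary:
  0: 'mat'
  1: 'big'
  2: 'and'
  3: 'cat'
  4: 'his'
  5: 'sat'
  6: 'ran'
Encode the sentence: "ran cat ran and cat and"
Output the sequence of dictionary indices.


Look up each word in the dictionary:
  'ran' -> 6
  'cat' -> 3
  'ran' -> 6
  'and' -> 2
  'cat' -> 3
  'and' -> 2

Encoded: [6, 3, 6, 2, 3, 2]


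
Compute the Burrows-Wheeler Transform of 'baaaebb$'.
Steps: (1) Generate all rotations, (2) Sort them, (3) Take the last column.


Rotations (sorted):
  0: $baaaebb -> last char: b
  1: aaaebb$b -> last char: b
  2: aaebb$ba -> last char: a
  3: aebb$baa -> last char: a
  4: b$baaaeb -> last char: b
  5: baaaebb$ -> last char: $
  6: bb$baaae -> last char: e
  7: ebb$baaa -> last char: a


BWT = bbaab$ea


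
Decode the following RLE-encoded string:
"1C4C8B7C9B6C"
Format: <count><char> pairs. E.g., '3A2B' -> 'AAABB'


Expanding each <count><char> pair:
  1C -> 'C'
  4C -> 'CCCC'
  8B -> 'BBBBBBBB'
  7C -> 'CCCCCCC'
  9B -> 'BBBBBBBBB'
  6C -> 'CCCCCC'

Decoded = CCCCCBBBBBBBBCCCCCCCBBBBBBBBBCCCCCC


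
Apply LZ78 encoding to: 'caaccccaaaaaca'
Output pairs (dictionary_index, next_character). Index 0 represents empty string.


LZ78 encoding steps:
Dictionary: {0: ''}
Step 1: w='' (idx 0), next='c' -> output (0, 'c'), add 'c' as idx 1
Step 2: w='' (idx 0), next='a' -> output (0, 'a'), add 'a' as idx 2
Step 3: w='a' (idx 2), next='c' -> output (2, 'c'), add 'ac' as idx 3
Step 4: w='c' (idx 1), next='c' -> output (1, 'c'), add 'cc' as idx 4
Step 5: w='c' (idx 1), next='a' -> output (1, 'a'), add 'ca' as idx 5
Step 6: w='a' (idx 2), next='a' -> output (2, 'a'), add 'aa' as idx 6
Step 7: w='aa' (idx 6), next='c' -> output (6, 'c'), add 'aac' as idx 7
Step 8: w='a' (idx 2), end of input -> output (2, '')


Encoded: [(0, 'c'), (0, 'a'), (2, 'c'), (1, 'c'), (1, 'a'), (2, 'a'), (6, 'c'), (2, '')]


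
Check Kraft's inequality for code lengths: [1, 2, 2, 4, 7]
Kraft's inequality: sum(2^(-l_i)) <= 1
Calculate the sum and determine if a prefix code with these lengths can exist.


Sum = 2^(-1) + 2^(-2) + 2^(-2) + 2^(-4) + 2^(-7)
    = 0.5 + 0.25 + 0.25 + 0.0625 + 0.0078125
    = 137/128 = 1.0703125
Since 1.0703125 > 1, Kraft's inequality is NOT satisfied.
A prefix code with these lengths CANNOT exist.

Kraft sum = 1.0703125. Not satisfied.


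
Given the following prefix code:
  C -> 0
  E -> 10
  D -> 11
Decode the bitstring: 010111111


Decoding step by step:
Bits 0 -> C
Bits 10 -> E
Bits 11 -> D
Bits 11 -> D
Bits 11 -> D


Decoded message: CEDDD


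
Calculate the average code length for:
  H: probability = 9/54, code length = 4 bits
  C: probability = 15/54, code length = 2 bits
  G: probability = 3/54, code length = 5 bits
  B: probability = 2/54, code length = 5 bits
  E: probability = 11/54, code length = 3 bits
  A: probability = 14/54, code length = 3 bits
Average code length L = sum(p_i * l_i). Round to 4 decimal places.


Weighted contributions p_i * l_i:
  H: (9/54) * 4 = 36/54
  C: (15/54) * 2 = 30/54
  G: (3/54) * 5 = 15/54
  B: (2/54) * 5 = 10/54
  E: (11/54) * 3 = 33/54
  A: (14/54) * 3 = 42/54
Sum = (36 + 30 + 15 + 10 + 33 + 42)/54 = 166/54

L = 166/54 = 3.0741 bits/symbol


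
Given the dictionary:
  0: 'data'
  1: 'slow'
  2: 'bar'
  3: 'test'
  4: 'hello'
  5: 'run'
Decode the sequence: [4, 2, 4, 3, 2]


Look up each index in the dictionary:
  4 -> 'hello'
  2 -> 'bar'
  4 -> 'hello'
  3 -> 'test'
  2 -> 'bar'

Decoded: "hello bar hello test bar"


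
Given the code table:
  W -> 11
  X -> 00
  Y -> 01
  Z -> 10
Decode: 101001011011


Decoding:
10 -> Z
10 -> Z
01 -> Y
01 -> Y
10 -> Z
11 -> W


Result: ZZYYZW


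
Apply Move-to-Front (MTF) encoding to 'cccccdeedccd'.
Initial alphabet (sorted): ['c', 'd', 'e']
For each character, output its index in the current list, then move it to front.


MTF encoding:
'c': index 0 in ['c', 'd', 'e'] -> ['c', 'd', 'e']
'c': index 0 in ['c', 'd', 'e'] -> ['c', 'd', 'e']
'c': index 0 in ['c', 'd', 'e'] -> ['c', 'd', 'e']
'c': index 0 in ['c', 'd', 'e'] -> ['c', 'd', 'e']
'c': index 0 in ['c', 'd', 'e'] -> ['c', 'd', 'e']
'd': index 1 in ['c', 'd', 'e'] -> ['d', 'c', 'e']
'e': index 2 in ['d', 'c', 'e'] -> ['e', 'd', 'c']
'e': index 0 in ['e', 'd', 'c'] -> ['e', 'd', 'c']
'd': index 1 in ['e', 'd', 'c'] -> ['d', 'e', 'c']
'c': index 2 in ['d', 'e', 'c'] -> ['c', 'd', 'e']
'c': index 0 in ['c', 'd', 'e'] -> ['c', 'd', 'e']
'd': index 1 in ['c', 'd', 'e'] -> ['d', 'c', 'e']


Output: [0, 0, 0, 0, 0, 1, 2, 0, 1, 2, 0, 1]


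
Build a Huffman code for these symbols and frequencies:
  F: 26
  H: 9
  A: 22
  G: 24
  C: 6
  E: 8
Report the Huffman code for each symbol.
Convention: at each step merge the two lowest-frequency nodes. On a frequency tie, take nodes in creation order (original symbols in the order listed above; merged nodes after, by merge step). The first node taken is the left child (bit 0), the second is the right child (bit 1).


Huffman tree construction:
Step 1: Merge C(6) + E(8) = 14
Step 2: Merge H(9) + (C+E)(14) = 23
Step 3: Merge A(22) + (H+(C+E))(23) = 45
Step 4: Merge G(24) + F(26) = 50
Step 5: Merge (A+(H+(C+E)))(45) + (G+F)(50) = 95
Read each symbol's code off the tree from the root (left child = 0, right child = 1).

Codes:
  F: 11 (length 2)
  H: 010 (length 3)
  A: 00 (length 2)
  G: 10 (length 2)
  C: 0110 (length 4)
  E: 0111 (length 4)
Average code length: 227/95 = 2.3895 bits/symbol


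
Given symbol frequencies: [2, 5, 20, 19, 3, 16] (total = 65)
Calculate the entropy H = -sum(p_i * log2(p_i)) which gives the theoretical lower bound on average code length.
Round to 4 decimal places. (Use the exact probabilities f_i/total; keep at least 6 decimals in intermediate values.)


Per-symbol terms -p_i * log2(p_i) with p_i = f_i/65:
  p = 2/65 = 0.030769: log2(p) = -5.022368, -p*log2(p) = 0.154534
  p = 5/65 = 0.076923: log2(p) = -3.700440, -p*log2(p) = 0.284649
  p = 20/65 = 0.307692: log2(p) = -1.700440, -p*log2(p) = 0.523212
  p = 19/65 = 0.292308: log2(p) = -1.774440, -p*log2(p) = 0.518683
  p = 3/65 = 0.046154: log2(p) = -4.437405, -p*log2(p) = 0.204803
  p = 16/65 = 0.246154: log2(p) = -2.022368, -p*log2(p) = 0.497814
H = 0.154534 + 0.284649 + 0.523212 + 0.518683 + 0.204803 + 0.497814 = 2.183695

H = 2.1837 bits/symbol


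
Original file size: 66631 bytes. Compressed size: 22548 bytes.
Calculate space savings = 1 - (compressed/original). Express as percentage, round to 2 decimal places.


ratio = compressed/original = 22548/66631 = 0.338401
savings = 1 - ratio = 1 - 0.338401 = 0.661599
as a percentage: 0.661599 * 100 = 66.16%

Space savings = 1 - 22548/66631 = 66.16%


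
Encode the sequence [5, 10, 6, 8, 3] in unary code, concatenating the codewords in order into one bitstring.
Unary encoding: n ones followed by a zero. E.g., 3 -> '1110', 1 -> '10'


Encode each number as n ones followed by a terminating 0:
  5 -> 111110 (6 bits)
  10 -> 11111111110 (11 bits)
  6 -> 1111110 (7 bits)
  8 -> 111111110 (9 bits)
  3 -> 1110 (4 bits)
Total length = 6 + 11 + 7 + 9 + 4 = 37 bits.

Unary([5, 10, 6, 8, 3]) = 1111101111111111011111101111111101110 (37 bits)


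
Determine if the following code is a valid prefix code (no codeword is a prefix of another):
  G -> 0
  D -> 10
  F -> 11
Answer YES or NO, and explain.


Checking each pair (does one codeword prefix another?):
  G='0' vs D='10': no prefix
  G='0' vs F='11': no prefix
  D='10' vs G='0': no prefix
  D='10' vs F='11': no prefix
  F='11' vs G='0': no prefix
  F='11' vs D='10': no prefix
No violation found over all pairs.

YES -- this is a valid prefix code. No codeword is a prefix of any other codeword.


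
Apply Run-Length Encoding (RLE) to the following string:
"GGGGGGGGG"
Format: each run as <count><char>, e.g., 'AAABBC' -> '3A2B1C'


Scanning runs left to right:
  i=0: run of 'G' x 9 -> '9G'

RLE = 9G
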